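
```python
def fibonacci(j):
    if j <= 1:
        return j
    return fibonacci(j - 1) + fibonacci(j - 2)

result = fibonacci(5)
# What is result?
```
Call trace (a repeated sub-call is expanded the first time; later identical calls just restate its return value):
fibonacci(j=5)
  fibonacci(j=4)
    fibonacci(j=3)
      fibonacci(j=2)
        fibonacci(j=1)
        -> return 1
        fibonacci(j=0)
        -> return 0
      -> return 1
      fibonacci(j=1)
      -> return 1
    -> return 2
    fibonacci(j=2) -> return 1  (same call as traced above)
  -> return 3
  fibonacci(j=3) -> return 2  (same call as traced above)
-> return 5

Final answer: 5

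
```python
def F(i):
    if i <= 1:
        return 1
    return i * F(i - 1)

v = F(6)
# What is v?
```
Call trace:
F(i=6)
  F(i=5)
    F(i=4)
      F(i=3)
        F(i=2)
          F(i=1)
          -> return 1
        -> return 2
      -> return 6
    -> return 24
  -> return 120
-> return 720

Final answer: 720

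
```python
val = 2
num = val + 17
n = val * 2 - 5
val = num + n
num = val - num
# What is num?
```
Trace:
  val=2
  val=2, num=19
  val=2, num=19, n=-1
  val=18, num=19, n=-1
  val=18, num=-1, n=-1

Final answer: -1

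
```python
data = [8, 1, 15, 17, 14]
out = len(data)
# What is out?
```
Trace:
  data=[8, 1, 15, 17, 14]
  data=[8, 1, 15, 17, 14], out=5

Final answer: 5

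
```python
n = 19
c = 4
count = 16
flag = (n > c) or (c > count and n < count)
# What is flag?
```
Trace:
  n=19
  n=19, c=4
  n=19, c=4, count=16
  n=19, c=4, count=16, flag=True

Final answer: True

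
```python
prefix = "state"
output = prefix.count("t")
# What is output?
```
Trace:
  prefix='state'
  prefix='state', output=2

Final answer: 2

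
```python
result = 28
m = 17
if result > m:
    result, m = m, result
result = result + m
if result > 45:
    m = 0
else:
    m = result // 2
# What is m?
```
Trace:
  result=28
  result=28, m=17
  result=17, m=28
  result=45, m=28
  result=45, m=22

Final answer: 22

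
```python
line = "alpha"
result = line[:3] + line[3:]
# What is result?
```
Trace:
  line='alpha'
  line='alpha', result='alpha'

Final answer: 'alpha'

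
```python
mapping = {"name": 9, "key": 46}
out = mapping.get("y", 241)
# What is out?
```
Trace:
  mapping={'name': 9, 'key': 46}
  mapping={'name': 9, 'key': 46}, out=241

Final answer: 241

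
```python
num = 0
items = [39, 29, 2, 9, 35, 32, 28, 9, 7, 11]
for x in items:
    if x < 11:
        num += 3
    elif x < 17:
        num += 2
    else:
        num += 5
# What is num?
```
Trace:
  num=0
  num=5, x=39
  num=10, x=29
  num=13, x=2
  num=16, x=9
  num=21, x=35
  num=26, x=32
  num=31, x=28
  num=34, x=9
  num=37, x=7
  num=39, x=11

Final answer: 39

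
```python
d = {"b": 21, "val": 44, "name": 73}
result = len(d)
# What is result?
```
Trace:
  d={'b': 21, 'val': 44, 'name': 73}
  d={'b': 21, 'val': 44, 'name': 73}, result=3

Final answer: 3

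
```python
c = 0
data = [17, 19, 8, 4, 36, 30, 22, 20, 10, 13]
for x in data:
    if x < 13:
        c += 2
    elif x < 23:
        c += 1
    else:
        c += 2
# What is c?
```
Trace:
  c=0
  c=1, x=17
  c=2, x=19
  c=4, x=8
  c=6, x=4
  c=8, x=36
  c=10, x=30
  c=11, x=22
  c=12, x=20
  c=14, x=10
  c=15, x=13

Final answer: 15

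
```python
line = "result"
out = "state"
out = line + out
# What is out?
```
Trace:
  line='result'
  line='result', out='state'
  line='result', out='resultstate'

Final answer: 'resultstate'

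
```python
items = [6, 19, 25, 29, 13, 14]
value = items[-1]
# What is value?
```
Trace:
  items=[6, 19, 25, 29, 13, 14]
  items=[6, 19, 25, 29, 13, 14], value=14

Final answer: 14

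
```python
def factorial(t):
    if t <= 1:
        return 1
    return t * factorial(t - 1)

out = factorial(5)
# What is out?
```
Call trace:
factorial(t=5)
  factorial(t=4)
    factorial(t=3)
      factorial(t=2)
        factorial(t=1)
        -> return 1
      -> return 2
    -> return 6
  -> return 24
-> return 120

Final answer: 120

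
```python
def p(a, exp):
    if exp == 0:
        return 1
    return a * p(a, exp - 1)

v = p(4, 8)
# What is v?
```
Call trace:
p(a=4, exp=8)
  p(a=4, exp=7)
    p(a=4, exp=6)
      p(a=4, exp=5)
        p(a=4, exp=4)
          p(a=4, exp=3)
            p(a=4, exp=2)
              p(a=4, exp=1)
                p(a=4, exp=0)
                -> return 1
              -> return 4
            -> return 16
          -> return 64
        -> return 256
      -> return 1024
    -> return 4096
  -> return 16384
-> return 65536

Final answer: 65536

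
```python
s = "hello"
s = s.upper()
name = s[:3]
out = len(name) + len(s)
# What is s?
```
Trace:
  s='hello'
  s='HELLO'
  s='HELLO', name='HEL'
  s='HELLO', name='HEL', out=8

Final answer: 'HELLO'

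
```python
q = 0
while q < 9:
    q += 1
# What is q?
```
Trace:
  q=0
  q=1
  q=2
  q=3
  q=4
  q=5
  q=6
  q=7
  q=8
  q=9

Final answer: 9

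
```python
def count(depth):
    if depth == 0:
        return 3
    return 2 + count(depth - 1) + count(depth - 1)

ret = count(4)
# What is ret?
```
Call trace (a repeated sub-call is expanded the first time; later identical calls just restate its return value):
count(depth=4)
  count(depth=3)
    count(depth=2)
      count(depth=1)
        count(depth=0)
        -> return 3
        count(depth=0)
        -> return 3
      -> return 8
      count(depth=1) -> return 8  (same call as traced above)
    -> return 18
    count(depth=2) -> return 18  (same call as traced above)
  -> return 38
  count(depth=3) -> return 38  (same call as traced above)
-> return 78

Final answer: 78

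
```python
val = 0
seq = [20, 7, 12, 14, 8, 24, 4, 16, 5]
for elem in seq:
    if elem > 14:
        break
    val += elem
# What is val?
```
Trace:
  val=0
  val=0, elem=20

Final answer: 0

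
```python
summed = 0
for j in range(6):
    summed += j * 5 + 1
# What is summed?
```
Trace:
  summed=0
  summed=1, j=0
  summed=7, j=1
  summed=18, j=2
  summed=34, j=3
  summed=55, j=4
  summed=81, j=5

Final answer: 81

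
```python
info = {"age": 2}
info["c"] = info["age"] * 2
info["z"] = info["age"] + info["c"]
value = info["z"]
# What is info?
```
Trace:
  info={'age': 2}
  info={'age': 2, 'c': 4}
  info={'age': 2, 'c': 4, 'z': 6}
  info={'age': 2, 'c': 4, 'z': 6}, value=6

Final answer: {'age': 2, 'c': 4, 'z': 6}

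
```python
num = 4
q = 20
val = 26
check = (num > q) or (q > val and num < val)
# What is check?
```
Trace:
  num=4
  num=4, q=20
  num=4, q=20, val=26
  num=4, q=20, val=26, check=False

Final answer: False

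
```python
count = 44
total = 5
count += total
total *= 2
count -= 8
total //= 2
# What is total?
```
Trace:
  count=44
  count=44, total=5
  count=49, total=5
  count=49, total=10
  count=41, total=10
  count=41, total=5

Final answer: 5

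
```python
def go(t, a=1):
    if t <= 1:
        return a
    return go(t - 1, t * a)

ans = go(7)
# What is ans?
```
Call trace:
go(t=7, a=1)
  go(t=6, a=7)
    go(t=5, a=42)
      go(t=4, a=210)
        go(t=3, a=840)
          go(t=2, a=2520)
            go(t=1, a=5040)
            -> return 5040
          -> return 5040
        -> return 5040
      -> return 5040
    -> return 5040
  -> return 5040
-> return 5040

Final answer: 5040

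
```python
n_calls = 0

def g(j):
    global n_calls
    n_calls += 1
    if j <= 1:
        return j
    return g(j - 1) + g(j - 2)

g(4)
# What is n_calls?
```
Call trace (a repeated sub-call is expanded the first time; later identical calls just restate its return value):
g(j=4)
  g(j=3)
    g(j=2)
      g(j=1)
      -> return 1
      g(j=0)
      -> return 0
    -> return 1
    g(j=1)
    -> return 1
  -> return 2
  g(j=2) -> return 1  (same call as traced above)
-> return 3

n_calls is incremented once per call, so count the calls in each subtree. Let C(j) = number of calls made by g(j).
C(0) = C(1) = 1 (base case, no recursion); C(j) = 1 + C(j - 1) + C(j - 2) otherwise.
C(2) = 1 + C(1) + C(0) = 1 + 1 + 1 = 3
C(3) = 1 + C(2) + C(1) = 1 + 3 + 1 = 5
C(4) = 1 + C(3) + C(2) = 1 + 5 + 3 = 9
n_calls = C(4) = 9

Final answer: 9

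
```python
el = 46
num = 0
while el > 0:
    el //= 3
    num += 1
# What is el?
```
Trace:
  el=46
  el=46, num=0
  el=15, num=1
  el=5, num=2
  el=1, num=3
  el=0, num=4

Final answer: 0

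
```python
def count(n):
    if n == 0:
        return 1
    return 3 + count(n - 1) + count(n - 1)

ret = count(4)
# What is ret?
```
Call trace (a repeated sub-call is expanded the first time; later identical calls just restate its return value):
count(n=4)
  count(n=3)
    count(n=2)
      count(n=1)
        count(n=0)
        -> return 1
        count(n=0)
        -> return 1
      -> return 5
      count(n=1) -> return 5  (same call as traced above)
    -> return 13
    count(n=2) -> return 13  (same call as traced above)
  -> return 29
  count(n=3) -> return 29  (same call as traced above)
-> return 61

Final answer: 61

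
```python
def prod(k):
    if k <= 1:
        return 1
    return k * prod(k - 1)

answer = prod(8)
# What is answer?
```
Call trace:
prod(k=8)
  prod(k=7)
    prod(k=6)
      prod(k=5)
        prod(k=4)
          prod(k=3)
            prod(k=2)
              prod(k=1)
              -> return 1
            -> return 2
          -> return 6
        -> return 24
      -> return 120
    -> return 720
  -> return 5040
-> return 40320

Final answer: 40320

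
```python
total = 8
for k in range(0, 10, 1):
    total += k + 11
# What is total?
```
Trace:
  total=8
  total=19, k=0
  total=31, k=1
  total=44, k=2
  total=58, k=3
  total=73, k=4
  total=89, k=5
  total=106, k=6
  total=124, k=7
  total=143, k=8
  total=163, k=9

Final answer: 163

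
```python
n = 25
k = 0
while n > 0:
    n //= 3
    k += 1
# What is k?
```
Trace:
  n=25
  n=25, k=0
  n=8, k=1
  n=2, k=2
  n=0, k=3

Final answer: 3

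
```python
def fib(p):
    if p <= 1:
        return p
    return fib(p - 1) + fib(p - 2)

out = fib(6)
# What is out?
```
Call trace (a repeated sub-call is expanded the first time; later identical calls just restate its return value):
fib(p=6)
  fib(p=5)
    fib(p=4)
      fib(p=3)
        fib(p=2)
          fib(p=1)
          -> return 1
          fib(p=0)
          -> return 0
        -> return 1
        fib(p=1)
        -> return 1
      -> return 2
      fib(p=2) -> return 1  (same call as traced above)
    -> return 3
    fib(p=3) -> return 2  (same call as traced above)
  -> return 5
  fib(p=4) -> return 3  (same call as traced above)
-> return 8

Final answer: 8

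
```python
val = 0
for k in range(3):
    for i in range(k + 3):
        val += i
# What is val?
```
Trace:
  val=0
  val=0, k=0, i=0
  val=1, k=0, i=1
  val=3, k=0, i=2
  val=3, k=1, i=0
  val=4, k=1, i=1
  val=6, k=1, i=2
  val=9, k=1, i=3
  val=9, k=2, i=0
  val=10, k=2, i=1
  val=12, k=2, i=2
  val=15, k=2, i=3
  val=19, k=2, i=4

Final answer: 19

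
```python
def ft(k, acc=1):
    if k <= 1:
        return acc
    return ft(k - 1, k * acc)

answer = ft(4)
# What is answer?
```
Call trace:
ft(k=4, acc=1)
  ft(k=3, acc=4)
    ft(k=2, acc=12)
      ft(k=1, acc=24)
      -> return 24
    -> return 24
  -> return 24
-> return 24

Final answer: 24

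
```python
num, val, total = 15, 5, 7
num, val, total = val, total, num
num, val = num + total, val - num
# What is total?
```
Trace:
  num=15, val=5, total=7
  num=5, val=7, total=15
  num=20, val=2, total=15

Final answer: 15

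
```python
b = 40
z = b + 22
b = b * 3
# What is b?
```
Trace:
  b=40
  b=40, z=62
  b=120, z=62

Final answer: 120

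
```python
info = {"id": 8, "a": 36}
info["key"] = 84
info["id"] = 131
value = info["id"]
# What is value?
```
Trace:
  info={'id': 8, 'a': 36}
  info={'id': 8, 'a': 36, 'key': 84}
  info={'id': 131, 'a': 36, 'key': 84}
  info={'id': 131, 'a': 36, 'key': 84}, value=131

Final answer: 131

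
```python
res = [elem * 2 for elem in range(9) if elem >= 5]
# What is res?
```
Trace:
  elem=0
  elem=1
  elem=2
  elem=3
  elem=4
  elem=5
  elem=6
  elem=7
  elem=8
  res=[10, 12, 14, 16]

Final answer: [10, 12, 14, 16]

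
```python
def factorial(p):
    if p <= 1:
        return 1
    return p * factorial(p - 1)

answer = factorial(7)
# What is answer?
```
Call trace:
factorial(p=7)
  factorial(p=6)
    factorial(p=5)
      factorial(p=4)
        factorial(p=3)
          factorial(p=2)
            factorial(p=1)
            -> return 1
          -> return 2
        -> return 6
      -> return 24
    -> return 120
  -> return 720
-> return 5040

Final answer: 5040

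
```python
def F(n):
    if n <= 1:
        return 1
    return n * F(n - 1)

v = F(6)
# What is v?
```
Call trace:
F(n=6)
  F(n=5)
    F(n=4)
      F(n=3)
        F(n=2)
          F(n=1)
          -> return 1
        -> return 2
      -> return 6
    -> return 24
  -> return 120
-> return 720

Final answer: 720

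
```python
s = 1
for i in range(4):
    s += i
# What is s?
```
Trace:
  s=1
  s=1, i=0
  s=2, i=1
  s=4, i=2
  s=7, i=3

Final answer: 7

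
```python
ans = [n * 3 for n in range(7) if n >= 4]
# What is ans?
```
Trace:
  n=0
  n=1
  n=2
  n=3
  n=4
  n=5
  n=6
  ans=[12, 15, 18]

Final answer: [12, 15, 18]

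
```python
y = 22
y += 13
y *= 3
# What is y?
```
Trace:
  y=22
  y=35
  y=105

Final answer: 105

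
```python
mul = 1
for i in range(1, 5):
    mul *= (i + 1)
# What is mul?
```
Trace:
  mul=1
  mul=2, i=1
  mul=6, i=2
  mul=24, i=3
  mul=120, i=4

Final answer: 120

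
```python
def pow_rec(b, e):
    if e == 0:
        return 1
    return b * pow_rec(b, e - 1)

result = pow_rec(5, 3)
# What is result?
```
Call trace:
pow_rec(b=5, e=3)
  pow_rec(b=5, e=2)
    pow_rec(b=5, e=1)
      pow_rec(b=5, e=0)
      -> return 1
    -> return 5
  -> return 25
-> return 125

Final answer: 125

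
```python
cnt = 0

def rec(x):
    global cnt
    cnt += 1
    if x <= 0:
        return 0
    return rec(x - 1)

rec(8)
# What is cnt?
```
Call trace:
rec(x=8)
  rec(x=7)
    rec(x=6)
      rec(x=5)
        rec(x=4)
          rec(x=3)
            rec(x=2)
              rec(x=1)
                rec(x=0)
                -> return 0
              -> return 0
            -> return 0
          -> return 0
        -> return 0
      -> return 0
    -> return 0
  -> return 0
-> return 0

cnt is incremented once per call. rec is entered once for each x = 8, 7, 6, 5, 4, 3, 2, 1, 0 (the x <= 0 call returns without recursing), i.e. 8 + 1 calls.
cnt = 9

Final answer: 9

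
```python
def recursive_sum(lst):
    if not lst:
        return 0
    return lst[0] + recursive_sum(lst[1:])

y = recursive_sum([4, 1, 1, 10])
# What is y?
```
Call trace:
recursive_sum(lst=[4, 1, 1, 10])
  recursive_sum(lst=[1, 1, 10])
    recursive_sum(lst=[1, 10])
      recursive_sum(lst=[10])
        recursive_sum(lst=[])
        -> return 0
      -> return 10
    -> return 11
  -> return 12
-> return 16

Final answer: 16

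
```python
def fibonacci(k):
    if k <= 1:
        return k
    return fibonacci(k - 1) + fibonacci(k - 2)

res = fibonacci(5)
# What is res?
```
Call trace (a repeated sub-call is expanded the first time; later identical calls just restate its return value):
fibonacci(k=5)
  fibonacci(k=4)
    fibonacci(k=3)
      fibonacci(k=2)
        fibonacci(k=1)
        -> return 1
        fibonacci(k=0)
        -> return 0
      -> return 1
      fibonacci(k=1)
      -> return 1
    -> return 2
    fibonacci(k=2) -> return 1  (same call as traced above)
  -> return 3
  fibonacci(k=3) -> return 2  (same call as traced above)
-> return 5

Final answer: 5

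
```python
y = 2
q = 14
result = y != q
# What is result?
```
Trace:
  y=2
  y=2, q=14
  y=2, q=14, result=True

Final answer: True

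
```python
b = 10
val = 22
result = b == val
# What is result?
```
Trace:
  b=10
  b=10, val=22
  b=10, val=22, result=False

Final answer: False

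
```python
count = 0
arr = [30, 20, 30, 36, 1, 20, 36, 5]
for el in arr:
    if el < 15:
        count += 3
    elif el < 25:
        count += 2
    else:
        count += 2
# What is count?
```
Trace:
  count=0
  count=2, el=30
  count=4, el=20
  count=6, el=30
  count=8, el=36
  count=11, el=1
  count=13, el=20
  count=15, el=36
  count=18, el=5

Final answer: 18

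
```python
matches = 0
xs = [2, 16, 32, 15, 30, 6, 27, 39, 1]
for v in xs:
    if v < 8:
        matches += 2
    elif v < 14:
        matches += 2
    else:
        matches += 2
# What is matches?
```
Trace:
  matches=0
  matches=2, v=2
  matches=4, v=16
  matches=6, v=32
  matches=8, v=15
  matches=10, v=30
  matches=12, v=6
  matches=14, v=27
  matches=16, v=39
  matches=18, v=1

Final answer: 18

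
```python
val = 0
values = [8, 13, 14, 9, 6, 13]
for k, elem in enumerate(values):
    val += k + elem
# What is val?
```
Trace:
  val=0
  val=8, k=0, elem=8
  val=22, k=1, elem=13
  val=38, k=2, elem=14
  val=50, k=3, elem=9
  val=60, k=4, elem=6
  val=78, k=5, elem=13

Final answer: 78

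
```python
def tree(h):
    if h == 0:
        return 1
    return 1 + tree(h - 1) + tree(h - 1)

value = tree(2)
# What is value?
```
Call trace (a repeated sub-call is expanded the first time; later identical calls just restate its return value):
tree(h=2)
  tree(h=1)
    tree(h=0)
    -> return 1
    tree(h=0)
    -> return 1
  -> return 3
  tree(h=1) -> return 3  (same call as traced above)
-> return 7

Final answer: 7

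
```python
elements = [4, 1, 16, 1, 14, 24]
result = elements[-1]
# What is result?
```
Trace:
  elements=[4, 1, 16, 1, 14, 24]
  elements=[4, 1, 16, 1, 14, 24], result=24

Final answer: 24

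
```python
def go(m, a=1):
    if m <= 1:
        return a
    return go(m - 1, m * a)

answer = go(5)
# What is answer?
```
Call trace:
go(m=5, a=1)
  go(m=4, a=5)
    go(m=3, a=20)
      go(m=2, a=60)
        go(m=1, a=120)
        -> return 120
      -> return 120
    -> return 120
  -> return 120
-> return 120

Final answer: 120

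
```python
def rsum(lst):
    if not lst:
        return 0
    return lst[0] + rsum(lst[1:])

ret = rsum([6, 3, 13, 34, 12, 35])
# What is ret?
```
Call trace:
rsum(lst=[6, 3, 13, 34, 12, 35])
  rsum(lst=[3, 13, 34, 12, 35])
    rsum(lst=[13, 34, 12, 35])
      rsum(lst=[34, 12, 35])
        rsum(lst=[12, 35])
          rsum(lst=[35])
            rsum(lst=[])
            -> return 0
          -> return 35
        -> return 47
      -> return 81
    -> return 94
  -> return 97
-> return 103

Final answer: 103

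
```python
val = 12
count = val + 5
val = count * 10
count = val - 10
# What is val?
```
Trace:
  val=12
  val=12, count=17
  val=170, count=17
  val=170, count=160

Final answer: 170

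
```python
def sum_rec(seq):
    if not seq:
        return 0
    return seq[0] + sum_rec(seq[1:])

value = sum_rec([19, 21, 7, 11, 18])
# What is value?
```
Call trace:
sum_rec(seq=[19, 21, 7, 11, 18])
  sum_rec(seq=[21, 7, 11, 18])
    sum_rec(seq=[7, 11, 18])
      sum_rec(seq=[11, 18])
        sum_rec(seq=[18])
          sum_rec(seq=[])
          -> return 0
        -> return 18
      -> return 29
    -> return 36
  -> return 57
-> return 76

Final answer: 76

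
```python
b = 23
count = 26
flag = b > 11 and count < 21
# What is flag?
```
Trace:
  b=23
  b=23, count=26
  b=23, count=26, flag=False

Final answer: False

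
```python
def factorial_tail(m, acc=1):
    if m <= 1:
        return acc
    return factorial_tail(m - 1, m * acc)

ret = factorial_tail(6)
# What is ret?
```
Call trace:
factorial_tail(m=6, acc=1)
  factorial_tail(m=5, acc=6)
    factorial_tail(m=4, acc=30)
      factorial_tail(m=3, acc=120)
        factorial_tail(m=2, acc=360)
          factorial_tail(m=1, acc=720)
          -> return 720
        -> return 720
      -> return 720
    -> return 720
  -> return 720
-> return 720

Final answer: 720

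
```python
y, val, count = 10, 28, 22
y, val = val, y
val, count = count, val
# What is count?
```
Trace:
  y=10, val=28, count=22
  y=28, val=10, count=22
  y=28, val=22, count=10

Final answer: 10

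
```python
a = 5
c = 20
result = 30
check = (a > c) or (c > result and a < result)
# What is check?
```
Trace:
  a=5
  a=5, c=20
  a=5, c=20, result=30
  a=5, c=20, result=30, check=False

Final answer: False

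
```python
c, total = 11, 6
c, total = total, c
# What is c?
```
Trace:
  c=11, total=6
  c=6, total=11

Final answer: 6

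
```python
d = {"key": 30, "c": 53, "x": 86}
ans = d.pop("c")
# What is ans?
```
Trace:
  d={'key': 30, 'c': 53, 'x': 86}
  d={'key': 30, 'x': 86}, ans=53

Final answer: 53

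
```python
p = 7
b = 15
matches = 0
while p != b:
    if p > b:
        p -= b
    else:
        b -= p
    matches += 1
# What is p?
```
Trace:
  p=7
  p=7, b=15
  p=7, b=15, matches=0
  p=7, b=8, matches=1
  p=7, b=1, matches=2
  p=6, b=1, matches=3
  p=5, b=1, matches=4
  p=4, b=1, matches=5
  p=3, b=1, matches=6
  p=2, b=1, matches=7
  p=1, b=1, matches=8

Final answer: 1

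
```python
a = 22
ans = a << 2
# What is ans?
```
Trace:
  a=22
  a=22, ans=88

Final answer: 88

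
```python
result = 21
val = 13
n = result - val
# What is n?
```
Trace:
  result=21
  result=21, val=13
  result=21, val=13, n=8

Final answer: 8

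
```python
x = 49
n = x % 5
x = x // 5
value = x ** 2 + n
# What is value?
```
Trace:
  x=49
  x=49, n=4
  x=9, n=4
  x=9, n=4, value=85

Final answer: 85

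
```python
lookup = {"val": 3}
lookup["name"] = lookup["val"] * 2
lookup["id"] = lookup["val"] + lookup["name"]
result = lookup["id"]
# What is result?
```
Trace:
  lookup={'val': 3}
  lookup={'val': 3, 'name': 6}
  lookup={'val': 3, 'name': 6, 'id': 9}
  lookup={'val': 3, 'name': 6, 'id': 9}, result=9

Final answer: 9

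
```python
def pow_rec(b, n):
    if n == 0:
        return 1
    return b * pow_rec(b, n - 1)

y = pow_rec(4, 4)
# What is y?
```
Call trace:
pow_rec(b=4, n=4)
  pow_rec(b=4, n=3)
    pow_rec(b=4, n=2)
      pow_rec(b=4, n=1)
        pow_rec(b=4, n=0)
        -> return 1
      -> return 4
    -> return 16
  -> return 64
-> return 256

Final answer: 256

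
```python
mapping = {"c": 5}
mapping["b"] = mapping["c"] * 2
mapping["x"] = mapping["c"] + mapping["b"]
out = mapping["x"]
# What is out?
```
Trace:
  mapping={'c': 5}
  mapping={'c': 5, 'b': 10}
  mapping={'c': 5, 'b': 10, 'x': 15}
  mapping={'c': 5, 'b': 10, 'x': 15}, out=15

Final answer: 15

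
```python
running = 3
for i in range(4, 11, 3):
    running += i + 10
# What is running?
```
Trace:
  running=3
  running=17, i=4
  running=34, i=7
  running=54, i=10

Final answer: 54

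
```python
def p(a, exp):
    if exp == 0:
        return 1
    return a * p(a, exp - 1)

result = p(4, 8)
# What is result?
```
Call trace:
p(a=4, exp=8)
  p(a=4, exp=7)
    p(a=4, exp=6)
      p(a=4, exp=5)
        p(a=4, exp=4)
          p(a=4, exp=3)
            p(a=4, exp=2)
              p(a=4, exp=1)
                p(a=4, exp=0)
                -> return 1
              -> return 4
            -> return 16
          -> return 64
        -> return 256
      -> return 1024
    -> return 4096
  -> return 16384
-> return 65536

Final answer: 65536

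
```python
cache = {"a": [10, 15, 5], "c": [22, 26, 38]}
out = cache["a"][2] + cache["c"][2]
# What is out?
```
Trace:
  cache={'a': [10, 15, 5], 'c': [22, 26, 38]}
  cache={'a': [10, 15, 5], 'c': [22, 26, 38]}, out=43

Final answer: 43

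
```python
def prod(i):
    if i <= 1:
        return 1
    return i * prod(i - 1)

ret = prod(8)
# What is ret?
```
Call trace:
prod(i=8)
  prod(i=7)
    prod(i=6)
      prod(i=5)
        prod(i=4)
          prod(i=3)
            prod(i=2)
              prod(i=1)
              -> return 1
            -> return 2
          -> return 6
        -> return 24
      -> return 120
    -> return 720
  -> return 5040
-> return 40320

Final answer: 40320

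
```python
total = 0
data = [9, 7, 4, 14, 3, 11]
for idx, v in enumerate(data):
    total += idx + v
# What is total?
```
Trace:
  total=0
  total=9, idx=0, v=9
  total=17, idx=1, v=7
  total=23, idx=2, v=4
  total=40, idx=3, v=14
  total=47, idx=4, v=3
  total=63, idx=5, v=11

Final answer: 63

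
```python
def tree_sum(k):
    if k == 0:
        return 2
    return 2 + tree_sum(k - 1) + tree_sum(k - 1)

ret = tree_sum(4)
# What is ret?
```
Call trace (a repeated sub-call is expanded the first time; later identical calls just restate its return value):
tree_sum(k=4)
  tree_sum(k=3)
    tree_sum(k=2)
      tree_sum(k=1)
        tree_sum(k=0)
        -> return 2
        tree_sum(k=0)
        -> return 2
      -> return 6
      tree_sum(k=1) -> return 6  (same call as traced above)
    -> return 14
    tree_sum(k=2) -> return 14  (same call as traced above)
  -> return 30
  tree_sum(k=3) -> return 30  (same call as traced above)
-> return 62

Final answer: 62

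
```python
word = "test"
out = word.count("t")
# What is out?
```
Trace:
  word='test'
  word='test', out=2

Final answer: 2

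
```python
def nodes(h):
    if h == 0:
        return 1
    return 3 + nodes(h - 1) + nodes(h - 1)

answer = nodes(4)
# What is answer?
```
Call trace (a repeated sub-call is expanded the first time; later identical calls just restate its return value):
nodes(h=4)
  nodes(h=3)
    nodes(h=2)
      nodes(h=1)
        nodes(h=0)
        -> return 1
        nodes(h=0)
        -> return 1
      -> return 5
      nodes(h=1) -> return 5  (same call as traced above)
    -> return 13
    nodes(h=2) -> return 13  (same call as traced above)
  -> return 29
  nodes(h=3) -> return 29  (same call as traced above)
-> return 61

Final answer: 61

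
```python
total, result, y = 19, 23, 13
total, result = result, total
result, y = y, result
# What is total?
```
Trace:
  total=19, result=23, y=13
  total=23, result=19, y=13
  total=23, result=13, y=19

Final answer: 23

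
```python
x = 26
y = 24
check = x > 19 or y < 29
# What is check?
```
Trace:
  x=26
  x=26, y=24
  x=26, y=24, check=True

Final answer: True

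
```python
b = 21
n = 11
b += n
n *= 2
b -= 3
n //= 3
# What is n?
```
Trace:
  b=21
  b=21, n=11
  b=32, n=11
  b=32, n=22
  b=29, n=22
  b=29, n=7

Final answer: 7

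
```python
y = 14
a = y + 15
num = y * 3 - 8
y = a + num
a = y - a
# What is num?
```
Trace:
  y=14
  y=14, a=29
  y=14, a=29, num=34
  y=63, a=29, num=34
  y=63, a=34, num=34

Final answer: 34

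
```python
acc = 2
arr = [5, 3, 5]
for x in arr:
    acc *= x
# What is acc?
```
Trace:
  acc=2
  acc=10, x=5
  acc=30, x=3
  acc=150, x=5

Final answer: 150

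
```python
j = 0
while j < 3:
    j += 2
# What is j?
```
Trace:
  j=0
  j=2
  j=4

Final answer: 4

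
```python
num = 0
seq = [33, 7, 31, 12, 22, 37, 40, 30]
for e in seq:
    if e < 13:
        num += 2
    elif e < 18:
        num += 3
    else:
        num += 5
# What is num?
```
Trace:
  num=0
  num=5, e=33
  num=7, e=7
  num=12, e=31
  num=14, e=12
  num=19, e=22
  num=24, e=37
  num=29, e=40
  num=34, e=30

Final answer: 34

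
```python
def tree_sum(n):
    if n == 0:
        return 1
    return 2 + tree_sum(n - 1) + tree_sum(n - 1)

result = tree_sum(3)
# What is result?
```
Call trace (a repeated sub-call is expanded the first time; later identical calls just restate its return value):
tree_sum(n=3)
  tree_sum(n=2)
    tree_sum(n=1)
      tree_sum(n=0)
      -> return 1
      tree_sum(n=0)
      -> return 1
    -> return 4
    tree_sum(n=1) -> return 4  (same call as traced above)
  -> return 10
  tree_sum(n=2) -> return 10  (same call as traced above)
-> return 22

Final answer: 22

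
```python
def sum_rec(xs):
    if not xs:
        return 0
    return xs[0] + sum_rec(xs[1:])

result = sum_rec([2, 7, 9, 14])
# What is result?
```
Call trace:
sum_rec(xs=[2, 7, 9, 14])
  sum_rec(xs=[7, 9, 14])
    sum_rec(xs=[9, 14])
      sum_rec(xs=[14])
        sum_rec(xs=[])
        -> return 0
      -> return 14
    -> return 23
  -> return 30
-> return 32

Final answer: 32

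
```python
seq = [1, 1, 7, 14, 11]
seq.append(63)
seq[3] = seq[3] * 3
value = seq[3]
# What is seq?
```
Trace:
  seq=[1, 1, 7, 14, 11]
  seq=[1, 1, 7, 14, 11, 63]
  seq=[1, 1, 7, 42, 11, 63]
  seq=[1, 1, 7, 42, 11, 63], value=42

Final answer: [1, 1, 7, 42, 11, 63]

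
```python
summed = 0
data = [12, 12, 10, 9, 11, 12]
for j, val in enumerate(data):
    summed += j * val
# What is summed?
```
Trace:
  summed=0
  summed=0, j=0, val=12
  summed=12, j=1, val=12
  summed=32, j=2, val=10
  summed=59, j=3, val=9
  summed=103, j=4, val=11
  summed=163, j=5, val=12

Final answer: 163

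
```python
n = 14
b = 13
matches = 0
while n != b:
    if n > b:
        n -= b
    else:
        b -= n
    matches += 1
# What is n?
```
Trace:
  n=14
  n=14, b=13
  n=14, b=13, matches=0
  n=1, b=13, matches=1
  n=1, b=12, matches=2
  n=1, b=11, matches=3
  n=1, b=10, matches=4
  n=1, b=9, matches=5
  n=1, b=8, matches=6
  n=1, b=7, matches=7
  n=1, b=6, matches=8
  n=1, b=5, matches=9
  n=1, b=4, matches=10
  n=1, b=3, matches=11
  n=1, b=2, matches=12
  n=1, b=1, matches=13

Final answer: 1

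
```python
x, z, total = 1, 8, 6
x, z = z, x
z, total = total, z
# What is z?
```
Trace:
  x=1, z=8, total=6
  x=8, z=1, total=6
  x=8, z=6, total=1

Final answer: 6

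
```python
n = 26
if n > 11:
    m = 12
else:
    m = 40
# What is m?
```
Trace:
  n=26
  n=26, m=12

Final answer: 12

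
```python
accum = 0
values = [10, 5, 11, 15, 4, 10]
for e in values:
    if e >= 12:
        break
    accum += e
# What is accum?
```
Trace:
  accum=0
  accum=10, e=10
  accum=15, e=5
  accum=26, e=11
  accum=26, e=15

Final answer: 26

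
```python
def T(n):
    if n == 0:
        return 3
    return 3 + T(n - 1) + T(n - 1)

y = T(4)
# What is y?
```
Call trace (a repeated sub-call is expanded the first time; later identical calls just restate its return value):
T(n=4)
  T(n=3)
    T(n=2)
      T(n=1)
        T(n=0)
        -> return 3
        T(n=0)
        -> return 3
      -> return 9
      T(n=1) -> return 9  (same call as traced above)
    -> return 21
    T(n=2) -> return 21  (same call as traced above)
  -> return 45
  T(n=3) -> return 45  (same call as traced above)
-> return 93

Final answer: 93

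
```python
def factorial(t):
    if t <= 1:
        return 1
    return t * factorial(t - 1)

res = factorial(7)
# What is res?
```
Call trace:
factorial(t=7)
  factorial(t=6)
    factorial(t=5)
      factorial(t=4)
        factorial(t=3)
          factorial(t=2)
            factorial(t=1)
            -> return 1
          -> return 2
        -> return 6
      -> return 24
    -> return 120
  -> return 720
-> return 5040

Final answer: 5040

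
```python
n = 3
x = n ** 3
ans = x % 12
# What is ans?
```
Trace:
  n=3
  n=3, x=27
  n=3, x=27, ans=3

Final answer: 3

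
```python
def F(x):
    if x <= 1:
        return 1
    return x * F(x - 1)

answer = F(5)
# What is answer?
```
Call trace:
F(x=5)
  F(x=4)
    F(x=3)
      F(x=2)
        F(x=1)
        -> return 1
      -> return 2
    -> return 6
  -> return 24
-> return 120

Final answer: 120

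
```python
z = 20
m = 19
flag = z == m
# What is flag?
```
Trace:
  z=20
  z=20, m=19
  z=20, m=19, flag=False

Final answer: False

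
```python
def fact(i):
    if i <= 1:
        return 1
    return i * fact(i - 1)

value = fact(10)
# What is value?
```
Call trace:
fact(i=10)
  fact(i=9)
    fact(i=8)
      fact(i=7)
        fact(i=6)
          fact(i=5)
            fact(i=4)
              fact(i=3)
                fact(i=2)
                  fact(i=1)
                  -> return 1
                -> return 2
              -> return 6
            -> return 24
          -> return 120
        -> return 720
      -> return 5040
    -> return 40320
  -> return 362880
-> return 3628800

Final answer: 3628800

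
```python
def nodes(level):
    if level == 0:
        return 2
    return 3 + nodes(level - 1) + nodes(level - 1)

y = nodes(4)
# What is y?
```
Call trace (a repeated sub-call is expanded the first time; later identical calls just restate its return value):
nodes(level=4)
  nodes(level=3)
    nodes(level=2)
      nodes(level=1)
        nodes(level=0)
        -> return 2
        nodes(level=0)
        -> return 2
      -> return 7
      nodes(level=1) -> return 7  (same call as traced above)
    -> return 17
    nodes(level=2) -> return 17  (same call as traced above)
  -> return 37
  nodes(level=3) -> return 37  (same call as traced above)
-> return 77

Final answer: 77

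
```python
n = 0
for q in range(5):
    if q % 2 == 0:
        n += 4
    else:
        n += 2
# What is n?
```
Trace:
  n=0
  n=4, q=0
  n=6, q=1
  n=10, q=2
  n=12, q=3
  n=16, q=4

Final answer: 16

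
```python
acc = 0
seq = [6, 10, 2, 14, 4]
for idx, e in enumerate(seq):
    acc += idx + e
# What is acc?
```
Trace:
  acc=0
  acc=6, idx=0, e=6
  acc=17, idx=1, e=10
  acc=21, idx=2, e=2
  acc=38, idx=3, e=14
  acc=46, idx=4, e=4

Final answer: 46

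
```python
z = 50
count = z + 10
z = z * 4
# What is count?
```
Trace:
  z=50
  z=50, count=60
  z=200, count=60

Final answer: 60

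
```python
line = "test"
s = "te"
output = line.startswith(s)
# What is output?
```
Trace:
  line='test'
  line='test', s='te'
  line='test', s='te', output=True

Final answer: True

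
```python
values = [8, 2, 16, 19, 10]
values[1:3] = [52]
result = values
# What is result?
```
Trace:
  values=[8, 2, 16, 19, 10]
  values=[8, 52, 19, 10]
  values=[8, 52, 19, 10], result=[8, 52, 19, 10]

Final answer: [8, 52, 19, 10]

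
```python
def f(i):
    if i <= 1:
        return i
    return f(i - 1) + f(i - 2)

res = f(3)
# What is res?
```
Call trace:
f(i=3)
  f(i=2)
    f(i=1)
    -> return 1
    f(i=0)
    -> return 0
  -> return 1
  f(i=1)
  -> return 1
-> return 2

Final answer: 2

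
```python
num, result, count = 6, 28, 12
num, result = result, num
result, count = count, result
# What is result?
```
Trace:
  num=6, result=28, count=12
  num=28, result=6, count=12
  num=28, result=12, count=6

Final answer: 12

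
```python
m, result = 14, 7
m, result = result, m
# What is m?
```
Trace:
  m=14, result=7
  m=7, result=14

Final answer: 7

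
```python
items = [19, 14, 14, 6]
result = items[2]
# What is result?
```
Trace:
  items=[19, 14, 14, 6]
  items=[19, 14, 14, 6], result=14

Final answer: 14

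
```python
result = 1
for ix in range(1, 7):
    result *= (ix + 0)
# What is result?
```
Trace:
  result=1
  result=1, ix=1
  result=2, ix=2
  result=6, ix=3
  result=24, ix=4
  result=120, ix=5
  result=720, ix=6

Final answer: 720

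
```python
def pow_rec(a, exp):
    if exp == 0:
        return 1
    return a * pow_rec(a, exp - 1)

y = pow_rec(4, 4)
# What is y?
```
Call trace:
pow_rec(a=4, exp=4)
  pow_rec(a=4, exp=3)
    pow_rec(a=4, exp=2)
      pow_rec(a=4, exp=1)
        pow_rec(a=4, exp=0)
        -> return 1
      -> return 4
    -> return 16
  -> return 64
-> return 256

Final answer: 256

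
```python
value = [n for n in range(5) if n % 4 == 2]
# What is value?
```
Trace:
  n=0
  n=1
  n=2
  n=3
  n=4
  value=[2]

Final answer: [2]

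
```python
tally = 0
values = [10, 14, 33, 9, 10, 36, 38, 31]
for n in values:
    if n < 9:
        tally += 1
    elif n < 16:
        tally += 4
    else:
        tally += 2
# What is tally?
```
Trace:
  tally=0
  tally=4, n=10
  tally=8, n=14
  tally=10, n=33
  tally=14, n=9
  tally=18, n=10
  tally=20, n=36
  tally=22, n=38
  tally=24, n=31

Final answer: 24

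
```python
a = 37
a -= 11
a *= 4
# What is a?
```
Trace:
  a=37
  a=26
  a=104

Final answer: 104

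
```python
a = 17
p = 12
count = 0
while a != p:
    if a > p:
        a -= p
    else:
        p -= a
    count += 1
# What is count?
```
Trace:
  a=17
  a=17, p=12
  a=17, p=12, count=0
  a=5, p=12, count=1
  a=5, p=7, count=2
  a=5, p=2, count=3
  a=3, p=2, count=4
  a=1, p=2, count=5
  a=1, p=1, count=6

Final answer: 6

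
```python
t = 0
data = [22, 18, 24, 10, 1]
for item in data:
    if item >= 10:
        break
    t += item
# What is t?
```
Trace:
  t=0
  t=0, item=22

Final answer: 0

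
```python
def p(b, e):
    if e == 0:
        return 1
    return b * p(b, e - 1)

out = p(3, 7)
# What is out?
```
Call trace:
p(b=3, e=7)
  p(b=3, e=6)
    p(b=3, e=5)
      p(b=3, e=4)
        p(b=3, e=3)
          p(b=3, e=2)
            p(b=3, e=1)
              p(b=3, e=0)
              -> return 1
            -> return 3
          -> return 9
        -> return 27
      -> return 81
    -> return 243
  -> return 729
-> return 2187

Final answer: 2187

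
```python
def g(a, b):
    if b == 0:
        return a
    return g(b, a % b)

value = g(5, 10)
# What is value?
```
Call trace:
g(a=5, b=10)
  g(a=10, b=5)
    g(a=5, b=0)
    -> return 5
  -> return 5
-> return 5

Final answer: 5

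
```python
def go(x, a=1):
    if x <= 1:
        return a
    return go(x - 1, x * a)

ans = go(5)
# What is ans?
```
Call trace:
go(x=5, a=1)
  go(x=4, a=5)
    go(x=3, a=20)
      go(x=2, a=60)
        go(x=1, a=120)
        -> return 120
      -> return 120
    -> return 120
  -> return 120
-> return 120

Final answer: 120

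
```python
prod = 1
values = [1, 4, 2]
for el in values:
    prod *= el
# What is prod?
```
Trace:
  prod=1
  prod=1, el=1
  prod=4, el=4
  prod=8, el=2

Final answer: 8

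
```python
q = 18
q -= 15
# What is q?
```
Trace:
  q=18
  q=3

Final answer: 3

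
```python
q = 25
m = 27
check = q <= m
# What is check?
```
Trace:
  q=25
  q=25, m=27
  q=25, m=27, check=True

Final answer: True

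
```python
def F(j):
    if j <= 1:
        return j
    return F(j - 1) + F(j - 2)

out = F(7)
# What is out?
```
Call trace (a repeated sub-call is expanded the first time; later identical calls just restate its return value):
F(j=7)
  F(j=6)
    F(j=5)
      F(j=4)
        F(j=3)
          F(j=2)
            F(j=1)
            -> return 1
            F(j=0)
            -> return 0
          -> return 1
          F(j=1)
          -> return 1
        -> return 2
        F(j=2) -> return 1  (same call as traced above)
      -> return 3
      F(j=3) -> return 2  (same call as traced above)
    -> return 5
    F(j=4) -> return 3  (same call as traced above)
  -> return 8
  F(j=5) -> return 5  (same call as traced above)
-> return 13

Final answer: 13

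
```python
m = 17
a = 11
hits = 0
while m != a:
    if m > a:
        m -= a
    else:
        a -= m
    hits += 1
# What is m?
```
Trace:
  m=17
  m=17, a=11
  m=17, a=11, hits=0
  m=6, a=11, hits=1
  m=6, a=5, hits=2
  m=1, a=5, hits=3
  m=1, a=4, hits=4
  m=1, a=3, hits=5
  m=1, a=2, hits=6
  m=1, a=1, hits=7

Final answer: 1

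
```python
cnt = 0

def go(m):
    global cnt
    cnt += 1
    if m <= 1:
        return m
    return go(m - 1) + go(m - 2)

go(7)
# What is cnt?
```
Call trace (a repeated sub-call is expanded the first time; later identical calls just restate its return value):
go(m=7)
  go(m=6)
    go(m=5)
      go(m=4)
        go(m=3)
          go(m=2)
            go(m=1)
            -> return 1
            go(m=0)
            -> return 0
          -> return 1
          go(m=1)
          -> return 1
        -> return 2
        go(m=2) -> return 1  (same call as traced above)
      -> return 3
      go(m=3) -> return 2  (same call as traced above)
    -> return 5
    go(m=4) -> return 3  (same call as traced above)
  -> return 8
  go(m=5) -> return 5  (same call as traced above)
-> return 13

cnt is incremented once per call, so count the calls in each subtree. Let C(m) = number of calls made by go(m).
C(0) = C(1) = 1 (base case, no recursion); C(m) = 1 + C(m - 1) + C(m - 2) otherwise.
C(2) = 1 + C(1) + C(0) = 1 + 1 + 1 = 3
C(3) = 1 + C(2) + C(1) = 1 + 3 + 1 = 5
C(4) = 1 + C(3) + C(2) = 1 + 5 + 3 = 9
C(5) = 1 + C(4) + C(3) = 1 + 9 + 5 = 15
C(6) = 1 + C(5) + C(4) = 1 + 15 + 9 = 25
C(7) = 1 + C(6) + C(5) = 1 + 25 + 15 = 41
cnt = C(7) = 41

Final answer: 41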